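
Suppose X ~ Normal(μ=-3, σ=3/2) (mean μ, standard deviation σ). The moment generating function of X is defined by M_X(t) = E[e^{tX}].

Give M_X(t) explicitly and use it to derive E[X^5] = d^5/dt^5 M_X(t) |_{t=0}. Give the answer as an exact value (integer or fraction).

M_X(t) = e^(9*t^2/8 - 3*t)
dM/dt = 9*t*e^(-3*t)*e^(9*t^2/8)/4 - 3*e^(-3*t)*e^(9*t^2/8)
d^2M/dt^2 = (81*t^2*e^(9*t^2/8) - 216*t*e^(9*t^2/8) + 180*e^(9*t^2/8))*e^(-3*t)/16
d^3M/dt^3 = (729*t^3*e^(9*t^2/8) - 2916*t^2*e^(9*t^2/8) + 4860*t*e^(9*t^2/8) - 3024*e^(9*t^2/8))*e^(-3*t)/64
d^4M/dt^4 = (6561*t^4*e^(9*t^2/8) - 34992*t^3*e^(9*t^2/8) + 87480*t^2*e^(9*t^2/8) - 108864*t*e^(9*t^2/8) + 55728*e^(9*t^2/8))*e^(-3*t)/256
d^5M/dt^5 = (59049*t^5*e^(9*t^2/8) - 393660*t^4*e^(9*t^2/8) + 1312200*t^3*e^(9*t^2/8) - 2449440*t^2*e^(9*t^2/8) + 2507760*t*e^(9*t^2/8) - 1104192*e^(9*t^2/8))*e^(-3*t)/1024

E[X^5] = d^5M/dt^5 |_{t=0} = -17253/16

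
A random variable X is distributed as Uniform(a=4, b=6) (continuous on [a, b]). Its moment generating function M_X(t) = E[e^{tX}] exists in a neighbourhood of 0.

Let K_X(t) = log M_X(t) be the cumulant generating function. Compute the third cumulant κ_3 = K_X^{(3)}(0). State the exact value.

M_X(t) = (e^(6*t) - e^(4*t))/(2*t)
K_X(t) = log M_X(t) = -log(t) + log(e^(6*t) - e^(4*t)) - log(2)
D^3[K](t) = (8*t^3*e^(4*t) + 8*t^3*e^(2*t) - 2*e^(6*t) + 6*e^(4*t) - 6*e^(2*t) + 2)/(t^3*e^(6*t) - 3*t^3*e^(4*t) + 3*t^3*e^(2*t) - t^3)

κ_3 = D^3[K](0) = 0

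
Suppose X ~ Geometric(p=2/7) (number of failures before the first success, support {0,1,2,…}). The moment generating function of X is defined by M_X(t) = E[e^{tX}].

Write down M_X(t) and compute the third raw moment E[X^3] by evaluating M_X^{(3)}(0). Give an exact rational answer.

M_X(t) = 2/(7*(1 - 5*e^(t)/7))
dM/dt = 10*e^(t)/(25*e^(2*t) - 70*e^(t) + 49)
d^2M/dt^2 = (-50*e^(2*t) - 70*e^(t))/(125*e^(3*t) - 525*e^(2*t) + 735*e^(t) - 343)
d^3M/dt^3 = (250*e^(3*t) + 1400*e^(2*t) + 490*e^(t))/(625*e^(4*t) - 3500*e^(3*t) + 7350*e^(2*t) - 6860*e^(t) + 2401)

E[X^3] = d^3M/dt^3 |_{t=0} = 535/4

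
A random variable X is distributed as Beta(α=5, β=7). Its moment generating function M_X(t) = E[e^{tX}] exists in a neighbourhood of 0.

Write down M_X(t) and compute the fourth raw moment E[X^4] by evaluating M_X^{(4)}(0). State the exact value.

E[X^4] = M^(4)(0) = 2/39

M_X(t) = ₁F₁(5; 12; t)
M^(4)(t) = 2*₁F₁(9; 16; t)/39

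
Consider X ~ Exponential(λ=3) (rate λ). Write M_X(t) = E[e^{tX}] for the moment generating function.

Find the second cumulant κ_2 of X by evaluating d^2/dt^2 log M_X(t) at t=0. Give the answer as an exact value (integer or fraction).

M_X(t) = 3/(3 - t)
K_X(t) = log M_X(t) = -log(3 - t) + log(3)
D^2[K](t) = 1/(t^2 - 6*t + 9)

κ_2 = D^2[K](0) = 1/9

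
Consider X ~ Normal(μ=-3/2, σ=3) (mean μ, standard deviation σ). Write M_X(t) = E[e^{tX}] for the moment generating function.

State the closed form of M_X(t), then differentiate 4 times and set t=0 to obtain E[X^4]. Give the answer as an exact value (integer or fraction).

M_X(t) = e^(9*t^2/2 - 3*t/2)
M′(t) = 9*t*e^(-3*t/2)*e^(9*t^2/2) - 3*e^(-3*t/2)*e^(9*t^2/2)/2
M′′(t) = (324*t^2*e^(9*t^2/2) - 108*t*e^(9*t^2/2) + 45*e^(9*t^2/2))*e^(-3*t/2)/4
M′′′(t) = (5832*t^3*e^(9*t^2/2) - 2916*t^2*e^(9*t^2/2) + 2430*t*e^(9*t^2/2) - 351*e^(9*t^2/2))*e^(-3*t/2)/8
M′′′′(t) = (104976*t^4*e^(9*t^2/2) - 69984*t^3*e^(9*t^2/2) + 87480*t^2*e^(9*t^2/2) - 25272*t*e^(9*t^2/2) + 5913*e^(9*t^2/2))*e^(-3*t/2)/16

E[X^4] = M′′′′(0) = 5913/16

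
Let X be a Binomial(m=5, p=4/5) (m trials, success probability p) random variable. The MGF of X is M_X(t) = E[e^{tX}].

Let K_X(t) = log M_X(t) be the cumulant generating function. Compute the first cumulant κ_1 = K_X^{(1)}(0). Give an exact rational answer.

κ_1 = D[K](0) = 4

M_X(t) = (4*e^(t)/5 + 1/5)^5
K_X(t) = log M_X(t) = 5*log(4*e^(t)/5 + 1/5)
D[K](t) = 20*e^(t)/(4*e^(t) + 1)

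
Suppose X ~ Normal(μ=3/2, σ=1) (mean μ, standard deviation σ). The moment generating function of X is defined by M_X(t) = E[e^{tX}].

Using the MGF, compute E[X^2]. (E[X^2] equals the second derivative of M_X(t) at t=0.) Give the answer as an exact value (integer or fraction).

E[X^2] = d^2M/dt^2 |_{t=0} = 13/4

M_X(t) = e^(t^2/2 + 3*t/2)
dM/dt = t*e^(3*t/2)*e^(t^2/2) + 3*e^(3*t/2)*e^(t^2/2)/2
d^2M/dt^2 = t^2*e^(3*t/2)*e^(t^2/2) + 3*t*e^(3*t/2)*e^(t^2/2) + 13*e^(3*t/2)*e^(t^2/2)/4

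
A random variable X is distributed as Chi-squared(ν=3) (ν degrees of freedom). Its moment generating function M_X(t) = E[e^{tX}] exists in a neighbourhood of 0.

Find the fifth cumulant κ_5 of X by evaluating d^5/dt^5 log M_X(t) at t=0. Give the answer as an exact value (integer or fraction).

κ_5 = d^5K/dt^5 |_{t=0} = 1152

M_X(t) = (1 - 2*t)^(-3/2)
K_X(t) = log M_X(t) = -3*log(1 - 2*t)/2
dK/dt = -3/(2*t - 1)
d^2K/dt^2 = 6/(4*t^2 - 4*t + 1)
d^3K/dt^3 = -24/(8*t^3 - 12*t^2 + 6*t - 1)
d^4K/dt^4 = 144/(16*t^4 - 32*t^3 + 24*t^2 - 8*t + 1)
d^5K/dt^5 = -1152/(32*t^5 - 80*t^4 + 80*t^3 - 40*t^2 + 10*t - 1)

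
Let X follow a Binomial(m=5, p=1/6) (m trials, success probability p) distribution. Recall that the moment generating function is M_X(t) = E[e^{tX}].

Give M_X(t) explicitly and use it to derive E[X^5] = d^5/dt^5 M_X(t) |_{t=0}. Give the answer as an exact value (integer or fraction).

M_X(t) = (e^(t)/6 + 5/6)^5
dM/dt = 5*e^(5*t)/7776 + 25*e^(4*t)/1944 + 125*e^(3*t)/1296 + 625*e^(2*t)/1944 + 3125*e^(t)/7776
d^2M/dt^2 = 25*e^(5*t)/7776 + 25*e^(4*t)/486 + 125*e^(3*t)/432 + 625*e^(2*t)/972 + 3125*e^(t)/7776
d^3M/dt^3 = 125*e^(5*t)/7776 + 50*e^(4*t)/243 + 125*e^(3*t)/144 + 625*e^(2*t)/486 + 3125*e^(t)/7776
d^4M/dt^4 = 625*e^(5*t)/7776 + 200*e^(4*t)/243 + 125*e^(3*t)/48 + 625*e^(2*t)/243 + 3125*e^(t)/7776
d^5M/dt^5 = 3125*e^(5*t)/7776 + 800*e^(4*t)/243 + 125*e^(3*t)/16 + 1250*e^(2*t)/243 + 3125*e^(t)/7776

E[X^5] = d^5M/dt^5 |_{t=0} = 5525/324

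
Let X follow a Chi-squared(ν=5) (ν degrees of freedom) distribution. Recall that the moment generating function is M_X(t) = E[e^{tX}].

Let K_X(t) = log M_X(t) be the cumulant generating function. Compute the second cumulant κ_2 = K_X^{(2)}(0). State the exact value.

M_X(t) = (1 - 2*t)^(-5/2)
K_X(t) = log M_X(t) = -5*log(1 - 2*t)/2
dK/dt = -5/(2*t - 1)
d^2K/dt^2 = 10/(4*t^2 - 4*t + 1)

κ_2 = d^2K/dt^2 |_{t=0} = 10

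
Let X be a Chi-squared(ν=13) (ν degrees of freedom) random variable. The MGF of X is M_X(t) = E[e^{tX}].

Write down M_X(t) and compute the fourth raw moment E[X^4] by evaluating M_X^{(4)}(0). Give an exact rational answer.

M_X(t) = (1 - 2*t)^(-13/2)

E[X^4] = D^4[M](0) = 62985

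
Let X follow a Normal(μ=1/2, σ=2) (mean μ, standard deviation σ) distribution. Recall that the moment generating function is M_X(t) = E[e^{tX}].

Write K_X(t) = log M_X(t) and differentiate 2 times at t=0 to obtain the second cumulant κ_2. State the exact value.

κ_2 = K′′(0) = 4

M_X(t) = e^(2*t^2 + t/2)
K_X(t) = log M_X(t) = 2*t^2 + t/2
K′(t) = 4*t + 1/2
K′′(t) = 4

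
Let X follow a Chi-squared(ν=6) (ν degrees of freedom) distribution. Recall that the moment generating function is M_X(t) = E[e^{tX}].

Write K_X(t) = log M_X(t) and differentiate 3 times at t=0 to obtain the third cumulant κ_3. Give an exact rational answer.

M_X(t) = (1 - 2*t)^(-3)
K_X(t) = log M_X(t) = -3*log(1 - 2*t)
dK/dt = -6/(2*t - 1)
d^2K/dt^2 = 12/(4*t^2 - 4*t + 1)
d^3K/dt^3 = -48/(8*t^3 - 12*t^2 + 6*t - 1)

κ_3 = d^3K/dt^3 |_{t=0} = 48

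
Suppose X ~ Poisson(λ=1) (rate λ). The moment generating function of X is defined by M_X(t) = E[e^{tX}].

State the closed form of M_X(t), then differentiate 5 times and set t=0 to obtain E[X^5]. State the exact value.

M_X(t) = e^(e^(t) - 1)
dM/dt = e^(-1)*e^(t)*e^(e^(t))
d^2M/dt^2 = (e^(2*t)*e^(e^(t)) + e^(t)*e^(e^(t)))*e^(-1)
d^3M/dt^3 = (e^(3*t)*e^(e^(t)) + 3*e^(2*t)*e^(e^(t)) + e^(t)*e^(e^(t)))*e^(-1)
d^4M/dt^4 = (e^(4*t)*e^(e^(t)) + 6*e^(3*t)*e^(e^(t)) + 7*e^(2*t)*e^(e^(t)) + e^(t)*e^(e^(t)))*e^(-1)
d^5M/dt^5 = (e^(5*t)*e^(e^(t)) + 10*e^(4*t)*e^(e^(t)) + 25*e^(3*t)*e^(e^(t)) + 15*e^(2*t)*e^(e^(t)) + e^(t)*e^(e^(t)))*e^(-1)

E[X^5] = d^5M/dt^5 |_{t=0} = 52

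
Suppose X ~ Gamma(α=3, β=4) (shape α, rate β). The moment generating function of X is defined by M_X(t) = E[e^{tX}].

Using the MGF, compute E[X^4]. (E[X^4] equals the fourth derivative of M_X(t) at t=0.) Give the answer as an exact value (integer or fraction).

E[X^4] = M^(4)(0) = 45/32

M_X(t) = 64/(4 - t)^3
M^(4)(t) = -23040/(t^7 - 28*t^6 + 336*t^5 - 2240*t^4 + 8960*t^3 - 21504*t^2 + 28672*t - 16384)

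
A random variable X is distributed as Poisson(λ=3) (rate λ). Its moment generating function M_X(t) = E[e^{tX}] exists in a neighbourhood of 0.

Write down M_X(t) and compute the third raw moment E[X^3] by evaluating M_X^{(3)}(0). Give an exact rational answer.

E[X^3] = d^3M/dt^3 |_{t=0} = 57

M_X(t) = e^(3*e^(t) - 3)
dM/dt = 3*e^(-3)*e^(t)*e^(3*e^(t))
d^2M/dt^2 = (9*e^(2*t)*e^(3*e^(t)) + 3*e^(t)*e^(3*e^(t)))*e^(-3)
d^3M/dt^3 = (27*e^(3*t)*e^(3*e^(t)) + 27*e^(2*t)*e^(3*e^(t)) + 3*e^(t)*e^(3*e^(t)))*e^(-3)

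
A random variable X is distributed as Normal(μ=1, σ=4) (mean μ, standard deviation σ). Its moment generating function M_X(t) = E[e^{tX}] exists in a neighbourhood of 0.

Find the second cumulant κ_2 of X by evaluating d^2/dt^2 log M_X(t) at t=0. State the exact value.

κ_2 = D^2[K](0) = 16

M_X(t) = e^(8*t^2 + t)
K_X(t) = log M_X(t) = 8*t^2 + t
D^2[K](t) = 16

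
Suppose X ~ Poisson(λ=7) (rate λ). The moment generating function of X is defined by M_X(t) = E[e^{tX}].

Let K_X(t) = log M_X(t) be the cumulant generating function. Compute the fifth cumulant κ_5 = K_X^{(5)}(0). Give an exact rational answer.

M_X(t) = e^(7*e^(t) - 7)
K_X(t) = log M_X(t) = 7*e^(t) - 7
K^(5)(t) = 7*e^(t)

κ_5 = K^(5)(0) = 7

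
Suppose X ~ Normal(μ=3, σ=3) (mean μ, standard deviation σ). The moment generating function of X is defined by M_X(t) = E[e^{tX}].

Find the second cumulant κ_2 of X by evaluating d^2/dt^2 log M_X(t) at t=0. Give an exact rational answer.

M_X(t) = e^(9*t^2/2 + 3*t)
K_X(t) = log M_X(t) = 9*t^2/2 + 3*t
K′(t) = 9*t + 3
K′′(t) = 9

κ_2 = K′′(0) = 9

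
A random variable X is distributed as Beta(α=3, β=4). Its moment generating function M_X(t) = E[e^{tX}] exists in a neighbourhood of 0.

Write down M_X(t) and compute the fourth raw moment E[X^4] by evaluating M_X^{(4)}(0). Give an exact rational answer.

M_X(t) = ₁F₁(3; 7; t)
D^4[M](t) = ₁F₁(7; 11; t)/14

E[X^4] = D^4[M](0) = 1/14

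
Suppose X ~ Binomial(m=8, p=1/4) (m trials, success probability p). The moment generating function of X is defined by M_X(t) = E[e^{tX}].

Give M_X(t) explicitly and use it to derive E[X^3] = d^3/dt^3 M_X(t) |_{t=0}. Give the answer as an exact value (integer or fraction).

M_X(t) = (e^(t)/4 + 3/4)^8
dM/dt = e^(8*t)/8192 + 21*e^(7*t)/8192 + 189*e^(6*t)/8192 + 945*e^(5*t)/8192 + 2835*e^(4*t)/8192 + 5103*e^(3*t)/8192 + 5103*e^(2*t)/8192 + 2187*e^(t)/8192
d^2M/dt^2 = e^(8*t)/1024 + 147*e^(7*t)/8192 + 567*e^(6*t)/4096 + 4725*e^(5*t)/8192 + 2835*e^(4*t)/2048 + 15309*e^(3*t)/8192 + 5103*e^(2*t)/4096 + 2187*e^(t)/8192
d^3M/dt^3 = e^(8*t)/128 + 1029*e^(7*t)/8192 + 1701*e^(6*t)/2048 + 23625*e^(5*t)/8192 + 2835*e^(4*t)/512 + 45927*e^(3*t)/8192 + 5103*e^(2*t)/2048 + 2187*e^(t)/8192

E[X^3] = d^3M/dt^3 |_{t=0} = 71/4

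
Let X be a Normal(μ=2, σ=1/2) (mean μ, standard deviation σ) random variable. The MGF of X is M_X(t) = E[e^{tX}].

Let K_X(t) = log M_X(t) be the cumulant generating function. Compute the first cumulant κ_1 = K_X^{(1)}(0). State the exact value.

κ_1 = K′(0) = 2

M_X(t) = e^(t^2/8 + 2*t)
K_X(t) = log M_X(t) = t^2/8 + 2*t
K′(t) = t/4 + 2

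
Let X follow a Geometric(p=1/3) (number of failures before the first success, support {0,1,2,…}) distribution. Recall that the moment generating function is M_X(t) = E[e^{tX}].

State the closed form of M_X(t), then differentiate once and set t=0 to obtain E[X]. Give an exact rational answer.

M_X(t) = 1/(3*(1 - 2*e^(t)/3))
M^(1)(t) = 2*e^(t)/(4*e^(2*t) - 12*e^(t) + 9)

E[X] = M^(1)(0) = 2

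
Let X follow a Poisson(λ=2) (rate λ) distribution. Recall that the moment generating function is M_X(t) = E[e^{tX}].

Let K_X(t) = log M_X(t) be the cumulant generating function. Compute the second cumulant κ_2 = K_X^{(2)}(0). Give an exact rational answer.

κ_2 = K^(2)(0) = 2

M_X(t) = e^(2*e^(t) - 2)
K_X(t) = log M_X(t) = 2*e^(t) - 2
K^(2)(t) = 2*e^(t)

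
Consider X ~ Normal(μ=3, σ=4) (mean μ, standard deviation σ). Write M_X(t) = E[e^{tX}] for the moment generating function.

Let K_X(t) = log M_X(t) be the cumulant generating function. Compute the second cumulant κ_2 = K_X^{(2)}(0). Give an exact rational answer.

κ_2 = K′′(0) = 16

M_X(t) = e^(8*t^2 + 3*t)
K_X(t) = log M_X(t) = 8*t^2 + 3*t
K′(t) = 16*t + 3
K′′(t) = 16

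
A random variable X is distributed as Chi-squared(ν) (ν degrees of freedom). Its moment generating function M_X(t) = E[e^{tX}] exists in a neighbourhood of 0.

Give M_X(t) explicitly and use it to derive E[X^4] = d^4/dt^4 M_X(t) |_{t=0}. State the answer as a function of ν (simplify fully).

E[X^4] = M^(4)(0) = ν*(ν^3 + 12*ν^2 + 44*ν + 48)

M_X(t) = (1 - 2*t)^(-ν/2)
M^(4)(t) = (ν^4 + 12*ν^3 + 44*ν^2 + 48*ν)/(16*t^4*(1 - 2*t)^(ν/2) - 32*t^3*(1 - 2*t)^(ν/2) + 24*t^2*(1 - 2*t)^(ν/2) - 8*t*(1 - 2*t)^(ν/2) + (1 - 2*t)^(ν/2))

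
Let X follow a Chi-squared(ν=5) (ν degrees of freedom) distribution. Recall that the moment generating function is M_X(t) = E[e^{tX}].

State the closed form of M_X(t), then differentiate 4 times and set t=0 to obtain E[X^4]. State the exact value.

M_X(t) = (1 - 2*t)^(-5/2)
M′(t) = -5/(8*t^3*√(1 - 2*t) - 12*t^2*√(1 - 2*t) + 6*t*√(1 - 2*t) - √(1 - 2*t))
M′′(t) = 35/(16*t^4*√(1 - 2*t) - 32*t^3*√(1 - 2*t) + 24*t^2*√(1 - 2*t) - 8*t*√(1 - 2*t) + √(1 - 2*t))
M′′′(t) = -315/(32*t^5*√(1 - 2*t) - 80*t^4*√(1 - 2*t) + 80*t^3*√(1 - 2*t) - 40*t^2*√(1 - 2*t) + 10*t*√(1 - 2*t) - √(1 - 2*t))
M′′′′(t) = 3465/(64*t^6*√(1 - 2*t) - 192*t^5*√(1 - 2*t) + 240*t^4*√(1 - 2*t) - 160*t^3*√(1 - 2*t) + 60*t^2*√(1 - 2*t) - 12*t*√(1 - 2*t) + √(1 - 2*t))

E[X^4] = M′′′′(0) = 3465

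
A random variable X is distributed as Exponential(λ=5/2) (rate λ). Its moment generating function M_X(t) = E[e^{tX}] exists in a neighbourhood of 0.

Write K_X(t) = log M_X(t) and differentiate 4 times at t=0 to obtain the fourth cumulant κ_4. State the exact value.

κ_4 = d^4K/dt^4 |_{t=0} = 96/625

M_X(t) = 5/(2*(5/2 - t))
K_X(t) = log M_X(t) = -log(5/2 - t) - log(2) + log(5)
dK/dt = -2/(2*t - 5)
d^2K/dt^2 = 4/(4*t^2 - 20*t + 25)
d^3K/dt^3 = -16/(8*t^3 - 60*t^2 + 150*t - 125)
d^4K/dt^4 = 96/(16*t^4 - 160*t^3 + 600*t^2 - 1000*t + 625)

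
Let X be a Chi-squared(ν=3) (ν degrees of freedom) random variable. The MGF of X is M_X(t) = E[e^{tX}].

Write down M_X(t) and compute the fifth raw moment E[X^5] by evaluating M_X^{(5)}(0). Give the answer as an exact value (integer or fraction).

E[X^5] = M′′′′′(0) = 10395

M_X(t) = (1 - 2*t)^(-3/2)
M′(t) = 3/(4*t^2*√(1 - 2*t) - 4*t*√(1 - 2*t) + √(1 - 2*t))
M′′(t) = -15/(8*t^3*√(1 - 2*t) - 12*t^2*√(1 - 2*t) + 6*t*√(1 - 2*t) - √(1 - 2*t))
M′′′(t) = 105/(16*t^4*√(1 - 2*t) - 32*t^3*√(1 - 2*t) + 24*t^2*√(1 - 2*t) - 8*t*√(1 - 2*t) + √(1 - 2*t))
M′′′′(t) = -945/(32*t^5*√(1 - 2*t) - 80*t^4*√(1 - 2*t) + 80*t^3*√(1 - 2*t) - 40*t^2*√(1 - 2*t) + 10*t*√(1 - 2*t) - √(1 - 2*t))
M′′′′′(t) = 10395/(64*t^6*√(1 - 2*t) - 192*t^5*√(1 - 2*t) + 240*t^4*√(1 - 2*t) - 160*t^3*√(1 - 2*t) + 60*t^2*√(1 - 2*t) - 12*t*√(1 - 2*t) + √(1 - 2*t))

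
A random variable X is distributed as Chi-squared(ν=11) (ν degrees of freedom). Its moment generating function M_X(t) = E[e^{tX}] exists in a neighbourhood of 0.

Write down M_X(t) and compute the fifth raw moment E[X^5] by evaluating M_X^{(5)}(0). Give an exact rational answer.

E[X^5] = M′′′′′(0) = 692835

M_X(t) = (1 - 2*t)^(-11/2)
M′(t) = 11/(64*t^6*√(1 - 2*t) - 192*t^5*√(1 - 2*t) + 240*t^4*√(1 - 2*t) - 160*t^3*√(1 - 2*t) + 60*t^2*√(1 - 2*t) - 12*t*√(1 - 2*t) + √(1 - 2*t))
M′′(t) = -143/(128*t^7*√(1 - 2*t) - 448*t^6*√(1 - 2*t) + 672*t^5*√(1 - 2*t) - 560*t^4*√(1 - 2*t) + 280*t^3*√(1 - 2*t) - 84*t^2*√(1 - 2*t) + 14*t*√(1 - 2*t) - √(1 - 2*t))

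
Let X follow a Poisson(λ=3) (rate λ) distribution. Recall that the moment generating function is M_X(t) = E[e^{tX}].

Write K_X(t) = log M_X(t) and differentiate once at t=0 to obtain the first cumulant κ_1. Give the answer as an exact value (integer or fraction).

κ_1 = K^(1)(0) = 3

M_X(t) = e^(3*e^(t) - 3)
K_X(t) = log M_X(t) = 3*e^(t) - 3
K^(1)(t) = 3*e^(t)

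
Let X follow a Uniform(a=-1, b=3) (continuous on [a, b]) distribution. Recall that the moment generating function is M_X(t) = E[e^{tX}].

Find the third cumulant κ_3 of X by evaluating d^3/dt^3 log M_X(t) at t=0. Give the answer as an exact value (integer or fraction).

κ_3 = K′′′(0) = 0

M_X(t) = (e^(3*t) - e^(-t))/(4*t)
K_X(t) = log M_X(t) = -log(t) + log(e^(3*t) - e^(-t)) - 2*log(2)
K′(t) = (3*t*e^(4*t) + t - e^(4*t) + 1)/(t*e^(4*t) - t)
K′′(t) = (-16*t^2*e^(4*t) + e^(8*t) - 2*e^(4*t) + 1)/(t^2*e^(8*t) - 2*t^2*e^(4*t) + t^2)
K′′′(t) = (64*t^3*e^(8*t) + 64*t^3*e^(4*t) - 2*e^(12*t) + 6*e^(8*t) - 6*e^(4*t) + 2)/(t^3*e^(12*t) - 3*t^3*e^(8*t) + 3*t^3*e^(4*t) - t^3)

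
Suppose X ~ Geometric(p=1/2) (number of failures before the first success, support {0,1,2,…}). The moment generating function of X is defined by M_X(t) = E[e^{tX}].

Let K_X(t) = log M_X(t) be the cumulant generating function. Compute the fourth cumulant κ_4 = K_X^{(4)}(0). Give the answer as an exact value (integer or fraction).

κ_4 = K′′′′(0) = 26

M_X(t) = 1/(2*(1 - e^(t)/2))
K_X(t) = log M_X(t) = -log(1 - e^(t)/2) - log(2)
K′(t) = -e^(t)/(e^(t) - 2)
K′′(t) = 2*e^(t)/(e^(2*t) - 4*e^(t) + 4)
K′′′(t) = (-2*e^(2*t) - 4*e^(t))/(e^(3*t) - 6*e^(2*t) + 12*e^(t) - 8)
K′′′′(t) = (2*e^(3*t) + 16*e^(2*t) + 8*e^(t))/(e^(4*t) - 8*e^(3*t) + 24*e^(2*t) - 32*e^(t) + 16)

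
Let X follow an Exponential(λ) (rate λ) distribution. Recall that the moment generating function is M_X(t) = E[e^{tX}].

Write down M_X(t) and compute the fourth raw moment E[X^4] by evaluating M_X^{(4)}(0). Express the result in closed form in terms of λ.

E[X^4] = d^4M/dt^4 |_{t=0} = 24/λ^4

M_X(t) = λ/(λ - t)
dM/dt = λ/(λ^2 - 2*λ*t + t^2)
d^2M/dt^2 = -2*λ/(-λ^3 + 3*λ^2*t - 3*λ*t^2 + t^3)
d^3M/dt^3 = 6*λ/(λ^4 - 4*λ^3*t + 6*λ^2*t^2 - 4*λ*t^3 + t^4)
d^4M/dt^4 = -24*λ/(-λ^5 + 5*λ^4*t - 10*λ^3*t^2 + 10*λ^2*t^3 - 5*λ*t^4 + t^5)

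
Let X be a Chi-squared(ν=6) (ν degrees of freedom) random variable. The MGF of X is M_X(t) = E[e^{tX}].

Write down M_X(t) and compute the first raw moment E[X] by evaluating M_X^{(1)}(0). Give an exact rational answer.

E[X] = M^(1)(0) = 6

M_X(t) = (1 - 2*t)^(-3)
M^(1)(t) = 6/(16*t^4 - 32*t^3 + 24*t^2 - 8*t + 1)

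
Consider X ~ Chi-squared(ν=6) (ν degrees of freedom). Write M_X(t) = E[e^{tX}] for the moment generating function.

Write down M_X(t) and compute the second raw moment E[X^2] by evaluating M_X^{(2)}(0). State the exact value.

E[X^2] = M^(2)(0) = 48

M_X(t) = (1 - 2*t)^(-3)
M^(2)(t) = -48/(32*t^5 - 80*t^4 + 80*t^3 - 40*t^2 + 10*t - 1)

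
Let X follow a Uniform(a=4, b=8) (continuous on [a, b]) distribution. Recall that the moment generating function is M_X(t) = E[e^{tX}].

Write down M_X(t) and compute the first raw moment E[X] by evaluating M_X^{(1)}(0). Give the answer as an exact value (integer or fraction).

E[X] = M′(0) = 6

M_X(t) = (e^(8*t) - e^(4*t))/(4*t)
M′(t) = (8*t*e^(8*t) - 4*t*e^(4*t) - e^(8*t) + e^(4*t))/(4*t^2)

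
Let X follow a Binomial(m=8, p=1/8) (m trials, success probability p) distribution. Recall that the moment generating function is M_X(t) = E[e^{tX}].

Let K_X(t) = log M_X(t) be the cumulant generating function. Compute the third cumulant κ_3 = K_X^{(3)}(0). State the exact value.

M_X(t) = (e^(t)/8 + 7/8)^8
K_X(t) = log M_X(t) = 8*log(e^(t)/8 + 7/8)
K^(3)(t) = (-56*e^(2*t) + 392*e^(t))/(e^(3*t) + 21*e^(2*t) + 147*e^(t) + 343)

κ_3 = K^(3)(0) = 21/32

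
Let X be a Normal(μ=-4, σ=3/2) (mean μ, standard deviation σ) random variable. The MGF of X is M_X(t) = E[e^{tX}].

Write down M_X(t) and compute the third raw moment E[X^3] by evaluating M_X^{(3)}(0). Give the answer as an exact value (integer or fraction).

E[X^3] = D^3[M](0) = -91

M_X(t) = e^(9*t^2/8 - 4*t)
D^3[M](t) = (729*t^3*e^(9*t^2/8) - 3888*t^2*e^(9*t^2/8) + 7884*t*e^(9*t^2/8) - 5824*e^(9*t^2/8))*e^(-4*t)/64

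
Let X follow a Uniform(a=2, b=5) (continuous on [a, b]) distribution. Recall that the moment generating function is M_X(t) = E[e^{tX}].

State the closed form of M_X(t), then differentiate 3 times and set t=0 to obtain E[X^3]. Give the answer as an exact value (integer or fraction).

E[X^3] = M^(3)(0) = 203/4

M_X(t) = (e^(5*t) - e^(2*t))/(3*t)
M^(3)(t) = (125*t^3*e^(5*t) - 8*t^3*e^(2*t) - 75*t^2*e^(5*t) + 12*t^2*e^(2*t) + 30*t*e^(5*t) - 12*t*e^(2*t) - 6*e^(5*t) + 6*e^(2*t))/(3*t^4)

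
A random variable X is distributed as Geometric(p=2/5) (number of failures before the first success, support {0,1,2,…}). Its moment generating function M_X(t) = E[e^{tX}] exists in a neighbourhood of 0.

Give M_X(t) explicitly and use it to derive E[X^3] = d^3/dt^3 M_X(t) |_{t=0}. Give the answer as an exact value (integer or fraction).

E[X^3] = M′′′(0) = 141/4

M_X(t) = 2/(5*(1 - 3*e^(t)/5))
M′(t) = 6*e^(t)/(9*e^(2*t) - 30*e^(t) + 25)
M′′(t) = (-18*e^(2*t) - 30*e^(t))/(27*e^(3*t) - 135*e^(2*t) + 225*e^(t) - 125)
M′′′(t) = (54*e^(3*t) + 360*e^(2*t) + 150*e^(t))/(81*e^(4*t) - 540*e^(3*t) + 1350*e^(2*t) - 1500*e^(t) + 625)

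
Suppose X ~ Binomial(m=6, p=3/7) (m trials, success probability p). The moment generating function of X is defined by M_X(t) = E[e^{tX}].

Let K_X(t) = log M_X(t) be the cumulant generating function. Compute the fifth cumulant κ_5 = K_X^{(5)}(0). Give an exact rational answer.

M_X(t) = (3*e^(t)/7 + 4/7)^6
K_X(t) = log M_X(t) = 6*log(3*e^(t)/7 + 4/7)
K^(5)(t) = (-1944*e^(4*t) + 28512*e^(3*t) - 38016*e^(2*t) + 4608*e^(t))/(243*e^(5*t) + 1620*e^(4*t) + 4320*e^(3*t) + 5760*e^(2*t) + 3840*e^(t) + 1024)

κ_5 = K^(5)(0) = -6840/16807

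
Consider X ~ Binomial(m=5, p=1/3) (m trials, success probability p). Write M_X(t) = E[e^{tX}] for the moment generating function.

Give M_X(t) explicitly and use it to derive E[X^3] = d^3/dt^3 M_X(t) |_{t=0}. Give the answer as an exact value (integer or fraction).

E[X^3] = D^3[M](0) = 95/9

M_X(t) = (e^(t)/3 + 2/3)^5
D^3[M](t) = 125*e^(5*t)/243 + 640*e^(4*t)/243 + 40*e^(3*t)/9 + 640*e^(2*t)/243 + 80*e^(t)/243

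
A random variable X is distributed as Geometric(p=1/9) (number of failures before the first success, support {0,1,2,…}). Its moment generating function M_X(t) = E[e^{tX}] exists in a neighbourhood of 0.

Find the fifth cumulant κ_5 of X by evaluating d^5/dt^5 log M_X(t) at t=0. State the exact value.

M_X(t) = 1/(9*(1 - 8*e^(t)/9))
K_X(t) = log M_X(t) = -log(1 - 8*e^(t)/9) - 2*log(3)
D^5[K](t) = (-36864*e^(4*t) - 456192*e^(3*t) - 513216*e^(2*t) - 52488*e^(t))/(32768*e^(5*t) - 184320*e^(4*t) + 414720*e^(3*t) - 466560*e^(2*t) + 262440*e^(t) - 59049)

κ_5 = D^5[K](0) = 1058760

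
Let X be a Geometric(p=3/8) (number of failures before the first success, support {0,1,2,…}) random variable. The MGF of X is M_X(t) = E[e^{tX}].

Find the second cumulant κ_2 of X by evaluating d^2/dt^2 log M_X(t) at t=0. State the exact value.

M_X(t) = 3/(8*(1 - 5*e^(t)/8))
K_X(t) = log M_X(t) = -log(1 - 5*e^(t)/8) - 3*log(2) + log(3)
D^2[K](t) = 40*e^(t)/(25*e^(2*t) - 80*e^(t) + 64)

κ_2 = D^2[K](0) = 40/9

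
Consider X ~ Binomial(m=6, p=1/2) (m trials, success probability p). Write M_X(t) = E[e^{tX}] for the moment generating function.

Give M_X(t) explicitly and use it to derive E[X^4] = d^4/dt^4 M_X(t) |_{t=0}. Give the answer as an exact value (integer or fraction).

E[X^4] = M^(4)(0) = 168

M_X(t) = (e^(t)/2 + 1/2)^6
M^(4)(t) = 81*e^(6*t)/4 + 1875*e^(5*t)/32 + 60*e^(4*t) + 405*e^(3*t)/16 + 15*e^(2*t)/4 + 3*e^(t)/32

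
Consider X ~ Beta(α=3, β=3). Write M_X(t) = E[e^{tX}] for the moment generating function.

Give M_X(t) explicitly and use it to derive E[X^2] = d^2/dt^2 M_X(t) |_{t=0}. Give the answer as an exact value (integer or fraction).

M_X(t) = ₁F₁(3; 6; t)
M^(2)(t) = 2*₁F₁(5; 8; t)/7

E[X^2] = M^(2)(0) = 2/7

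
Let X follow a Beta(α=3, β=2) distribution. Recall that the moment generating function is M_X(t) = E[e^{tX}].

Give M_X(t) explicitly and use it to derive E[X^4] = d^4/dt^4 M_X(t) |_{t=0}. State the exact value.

E[X^4] = D^4[M](0) = 3/14

M_X(t) = ₁F₁(3; 5; t)
D^4[M](t) = 3*₁F₁(7; 9; t)/14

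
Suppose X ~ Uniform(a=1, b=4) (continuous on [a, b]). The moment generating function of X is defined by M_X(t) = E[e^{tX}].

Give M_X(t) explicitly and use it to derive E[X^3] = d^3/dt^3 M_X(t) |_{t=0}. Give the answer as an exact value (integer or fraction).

M_X(t) = (e^(4*t) - e^(t))/(3*t)
D^3[M](t) = (64*t^3*e^(4*t) - t^3*e^(t) - 48*t^2*e^(4*t) + 3*t^2*e^(t) + 24*t*e^(4*t) - 6*t*e^(t) - 6*e^(4*t) + 6*e^(t))/(3*t^4)

E[X^3] = D^3[M](0) = 85/4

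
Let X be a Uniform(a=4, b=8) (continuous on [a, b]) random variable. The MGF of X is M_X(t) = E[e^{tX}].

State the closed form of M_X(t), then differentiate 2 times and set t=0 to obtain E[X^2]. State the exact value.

E[X^2] = D^2[M](0) = 112/3

M_X(t) = (e^(8*t) - e^(4*t))/(4*t)
D^2[M](t) = (32*t^2*e^(8*t) - 8*t^2*e^(4*t) - 8*t*e^(8*t) + 4*t*e^(4*t) + e^(8*t) - e^(4*t))/(2*t^3)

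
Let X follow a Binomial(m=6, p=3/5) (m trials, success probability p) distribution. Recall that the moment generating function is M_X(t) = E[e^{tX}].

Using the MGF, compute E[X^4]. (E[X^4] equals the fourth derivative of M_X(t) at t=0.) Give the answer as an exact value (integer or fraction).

M_X(t) = (3*e^(t)/5 + 2/5)^6
D^4[M](t) = 944784*e^(6*t)/15625 + 2916*e^(5*t)/25 + 248832*e^(4*t)/3125 + 69984*e^(3*t)/3125 + 6912*e^(2*t)/3125 + 576*e^(t)/15625

E[X^4] = D^4[M](0) = 35172/125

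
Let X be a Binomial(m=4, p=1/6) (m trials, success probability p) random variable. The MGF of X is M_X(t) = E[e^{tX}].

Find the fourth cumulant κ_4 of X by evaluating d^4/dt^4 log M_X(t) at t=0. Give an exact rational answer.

M_X(t) = (e^(t)/6 + 5/6)^4
K_X(t) = log M_X(t) = 4*log(e^(t)/6 + 5/6)
dK/dt = 4*e^(t)/(e^(t) + 5)
d^2K/dt^2 = 20*e^(t)/(e^(2*t) + 10*e^(t) + 25)
d^3K/dt^3 = (-20*e^(2*t) + 100*e^(t))/(e^(3*t) + 15*e^(2*t) + 75*e^(t) + 125)
d^4K/dt^4 = (20*e^(3*t) - 400*e^(2*t) + 500*e^(t))/(e^(4*t) + 20*e^(3*t) + 150*e^(2*t) + 500*e^(t) + 625)

κ_4 = d^4K/dt^4 |_{t=0} = 5/54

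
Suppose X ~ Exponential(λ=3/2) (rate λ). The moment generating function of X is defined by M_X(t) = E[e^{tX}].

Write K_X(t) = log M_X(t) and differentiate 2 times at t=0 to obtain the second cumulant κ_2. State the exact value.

κ_2 = D^2[K](0) = 4/9

M_X(t) = 3/(2*(3/2 - t))
K_X(t) = log M_X(t) = -log(3/2 - t) - log(2) + log(3)
D^2[K](t) = 4/(4*t^2 - 12*t + 9)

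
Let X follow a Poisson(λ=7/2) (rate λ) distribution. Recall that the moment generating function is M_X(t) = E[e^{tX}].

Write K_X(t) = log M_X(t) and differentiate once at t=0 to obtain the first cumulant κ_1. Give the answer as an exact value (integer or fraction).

M_X(t) = e^(7*e^(t)/2 - 7/2)
K_X(t) = log M_X(t) = 7*e^(t)/2 - 7/2
K^(1)(t) = 7*e^(t)/2

κ_1 = K^(1)(0) = 7/2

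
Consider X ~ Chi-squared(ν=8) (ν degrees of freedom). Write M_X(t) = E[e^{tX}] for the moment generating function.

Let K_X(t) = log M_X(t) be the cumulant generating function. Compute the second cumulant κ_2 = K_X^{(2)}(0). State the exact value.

M_X(t) = (1 - 2*t)^(-4)
K_X(t) = log M_X(t) = -4*log(1 - 2*t)
dK/dt = -8/(2*t - 1)
d^2K/dt^2 = 16/(4*t^2 - 4*t + 1)

κ_2 = d^2K/dt^2 |_{t=0} = 16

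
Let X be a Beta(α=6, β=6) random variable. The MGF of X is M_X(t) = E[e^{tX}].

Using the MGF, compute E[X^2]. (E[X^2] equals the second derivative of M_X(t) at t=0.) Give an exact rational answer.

E[X^2] = D^2[M](0) = 7/26

M_X(t) = ₁F₁(6; 12; t)
D^2[M](t) = 7*₁F₁(8; 14; t)/26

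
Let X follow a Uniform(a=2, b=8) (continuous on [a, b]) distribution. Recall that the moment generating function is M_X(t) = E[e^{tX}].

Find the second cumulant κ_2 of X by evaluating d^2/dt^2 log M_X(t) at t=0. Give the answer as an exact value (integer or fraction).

M_X(t) = (e^(8*t) - e^(2*t))/(6*t)
K_X(t) = log M_X(t) = -log(t) + log(e^(8*t) - e^(2*t)) - log(6)
dK/dt = (8*t*e^(6*t) - 2*t - e^(6*t) + 1)/(t*e^(6*t) - t)
d^2K/dt^2 = (-36*t^2*e^(6*t) + e^(12*t) - 2*e^(6*t) + 1)/(t^2*e^(12*t) - 2*t^2*e^(6*t) + t^2)

κ_2 = d^2K/dt^2 |_{t=0} = 3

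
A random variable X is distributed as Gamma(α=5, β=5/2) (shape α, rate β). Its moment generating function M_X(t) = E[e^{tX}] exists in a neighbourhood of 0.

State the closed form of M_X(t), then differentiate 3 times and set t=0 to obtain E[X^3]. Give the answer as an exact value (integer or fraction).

M_X(t) = 3125/(32*(5/2 - t)^5)
M′(t) = 31250/(64*t^6 - 960*t^5 + 6000*t^4 - 20000*t^3 + 37500*t^2 - 37500*t + 15625)
M′′(t) = -375000/(128*t^7 - 2240*t^6 + 16800*t^5 - 70000*t^4 + 175000*t^3 - 262500*t^2 + 218750*t - 78125)
M′′′(t) = 5250000/(256*t^8 - 5120*t^7 + 44800*t^6 - 224000*t^5 + 700000*t^4 - 1400000*t^3 + 1750000*t^2 - 1250000*t + 390625)

E[X^3] = M′′′(0) = 336/25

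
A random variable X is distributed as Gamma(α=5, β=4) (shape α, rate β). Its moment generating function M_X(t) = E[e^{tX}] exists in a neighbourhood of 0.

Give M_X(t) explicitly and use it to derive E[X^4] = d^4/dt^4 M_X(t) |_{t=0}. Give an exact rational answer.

M_X(t) = 1024/(4 - t)^5
M′(t) = 5120/(t^6 - 24*t^5 + 240*t^4 - 1280*t^3 + 3840*t^2 - 6144*t + 4096)
M′′(t) = -30720/(t^7 - 28*t^6 + 336*t^5 - 2240*t^4 + 8960*t^3 - 21504*t^2 + 28672*t - 16384)
M′′′(t) = 215040/(t^8 - 32*t^7 + 448*t^6 - 3584*t^5 + 17920*t^4 - 57344*t^3 + 114688*t^2 - 131072*t + 65536)
M′′′′(t) = -1720320/(t^9 - 36*t^8 + 576*t^7 - 5376*t^6 + 32256*t^5 - 129024*t^4 + 344064*t^3 - 589824*t^2 + 589824*t - 262144)

E[X^4] = M′′′′(0) = 105/16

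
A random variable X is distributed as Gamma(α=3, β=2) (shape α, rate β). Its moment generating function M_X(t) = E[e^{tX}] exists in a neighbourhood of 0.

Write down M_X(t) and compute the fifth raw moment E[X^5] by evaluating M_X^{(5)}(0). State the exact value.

E[X^5] = M^(5)(0) = 315/4

M_X(t) = 8/(2 - t)^3
M^(5)(t) = 20160/(t^8 - 16*t^7 + 112*t^6 - 448*t^5 + 1120*t^4 - 1792*t^3 + 1792*t^2 - 1024*t + 256)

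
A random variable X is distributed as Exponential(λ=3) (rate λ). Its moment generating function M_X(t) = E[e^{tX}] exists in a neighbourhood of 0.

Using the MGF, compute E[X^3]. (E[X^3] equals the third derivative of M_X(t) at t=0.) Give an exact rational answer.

M_X(t) = 3/(3 - t)
D^3[M](t) = 18/(t^4 - 12*t^3 + 54*t^2 - 108*t + 81)

E[X^3] = D^3[M](0) = 2/9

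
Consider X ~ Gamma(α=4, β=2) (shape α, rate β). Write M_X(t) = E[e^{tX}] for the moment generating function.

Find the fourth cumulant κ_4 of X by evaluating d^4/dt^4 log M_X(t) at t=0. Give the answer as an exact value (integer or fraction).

κ_4 = D^4[K](0) = 3/2

M_X(t) = 16/(2 - t)^4
K_X(t) = log M_X(t) = -4*log(2 - t) + 4*log(2)
D^4[K](t) = 24/(t^4 - 8*t^3 + 24*t^2 - 32*t + 16)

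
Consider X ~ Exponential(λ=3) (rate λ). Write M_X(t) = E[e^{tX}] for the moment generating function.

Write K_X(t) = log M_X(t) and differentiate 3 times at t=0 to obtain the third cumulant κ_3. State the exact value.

κ_3 = K′′′(0) = 2/27

M_X(t) = 3/(3 - t)
K_X(t) = log M_X(t) = -log(3 - t) + log(3)
K′(t) = -1/(t - 3)
K′′(t) = 1/(t^2 - 6*t + 9)
K′′′(t) = -2/(t^3 - 9*t^2 + 27*t - 27)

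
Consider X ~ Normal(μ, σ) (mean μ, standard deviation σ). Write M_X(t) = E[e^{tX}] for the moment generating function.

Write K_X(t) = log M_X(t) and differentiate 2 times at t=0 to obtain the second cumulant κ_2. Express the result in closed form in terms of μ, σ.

κ_2 = D^2[K](0) = σ^2

M_X(t) = e^(μ*t + σ^2*t^2/2)
K_X(t) = log M_X(t) = μ*t + σ^2*t^2/2
D^2[K](t) = σ^2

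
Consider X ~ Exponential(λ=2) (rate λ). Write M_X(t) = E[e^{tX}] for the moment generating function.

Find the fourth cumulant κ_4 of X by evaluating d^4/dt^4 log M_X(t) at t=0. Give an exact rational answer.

κ_4 = D^4[K](0) = 3/8

M_X(t) = 2/(2 - t)
K_X(t) = log M_X(t) = -log(2 - t) + log(2)
D^4[K](t) = 6/(t^4 - 8*t^3 + 24*t^2 - 32*t + 16)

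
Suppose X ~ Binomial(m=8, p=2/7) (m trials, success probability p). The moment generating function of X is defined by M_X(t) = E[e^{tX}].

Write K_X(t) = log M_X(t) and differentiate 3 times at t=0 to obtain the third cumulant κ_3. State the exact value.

M_X(t) = (2*e^(t)/7 + 5/7)^8
K_X(t) = log M_X(t) = 8*log(2*e^(t)/7 + 5/7)
K′(t) = 16*e^(t)/(2*e^(t) + 5)
K′′(t) = 80*e^(t)/(4*e^(2*t) + 20*e^(t) + 25)
K′′′(t) = (-160*e^(2*t) + 400*e^(t))/(8*e^(3*t) + 60*e^(2*t) + 150*e^(t) + 125)

κ_3 = K′′′(0) = 240/343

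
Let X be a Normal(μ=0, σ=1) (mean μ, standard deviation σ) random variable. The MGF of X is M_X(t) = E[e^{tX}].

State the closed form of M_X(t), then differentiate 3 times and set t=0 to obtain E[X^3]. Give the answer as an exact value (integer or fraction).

M_X(t) = e^(t^2/2)
M^(3)(t) = t^3*e^(t^2/2) + 3*t*e^(t^2/2)

E[X^3] = M^(3)(0) = 0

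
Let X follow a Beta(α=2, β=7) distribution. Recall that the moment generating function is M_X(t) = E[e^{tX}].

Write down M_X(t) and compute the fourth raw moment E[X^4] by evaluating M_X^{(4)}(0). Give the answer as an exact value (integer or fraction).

M_X(t) = ₁F₁(2; 9; t)
D^4[M](t) = ₁F₁(6; 13; t)/99

E[X^4] = D^4[M](0) = 1/99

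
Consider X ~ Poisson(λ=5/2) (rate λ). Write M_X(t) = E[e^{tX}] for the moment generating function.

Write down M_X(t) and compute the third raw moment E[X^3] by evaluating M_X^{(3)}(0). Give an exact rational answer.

E[X^3] = M′′′(0) = 295/8

M_X(t) = e^(5*e^(t)/2 - 5/2)
M′(t) = 5*e^(-5/2)*e^(t)*e^(5*e^(t)/2)/2
M′′(t) = (25*e^(2*t)*e^(5*e^(t)/2) + 10*e^(t)*e^(5*e^(t)/2))*e^(-5/2)/4
M′′′(t) = (125*e^(3*t)*e^(5*e^(t)/2) + 150*e^(2*t)*e^(5*e^(t)/2) + 20*e^(t)*e^(5*e^(t)/2))*e^(-5/2)/8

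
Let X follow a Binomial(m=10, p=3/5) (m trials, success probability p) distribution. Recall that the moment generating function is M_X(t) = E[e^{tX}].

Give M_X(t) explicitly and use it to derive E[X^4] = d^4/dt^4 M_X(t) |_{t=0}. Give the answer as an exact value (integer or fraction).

M_X(t) = (3*e^(t)/5 + 2/5)^10

E[X^4] = D^4[M](0) = 227388/125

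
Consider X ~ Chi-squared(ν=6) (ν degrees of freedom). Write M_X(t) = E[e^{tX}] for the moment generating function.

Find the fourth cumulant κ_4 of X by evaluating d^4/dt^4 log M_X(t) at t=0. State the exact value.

M_X(t) = (1 - 2*t)^(-3)
K_X(t) = log M_X(t) = -3*log(1 - 2*t)
K′(t) = -6/(2*t - 1)
K′′(t) = 12/(4*t^2 - 4*t + 1)
K′′′(t) = -48/(8*t^3 - 12*t^2 + 6*t - 1)
K′′′′(t) = 288/(16*t^4 - 32*t^3 + 24*t^2 - 8*t + 1)

κ_4 = K′′′′(0) = 288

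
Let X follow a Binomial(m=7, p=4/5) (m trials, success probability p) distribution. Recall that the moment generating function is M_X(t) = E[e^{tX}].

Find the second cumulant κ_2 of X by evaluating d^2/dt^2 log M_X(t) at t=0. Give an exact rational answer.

M_X(t) = (4*e^(t)/5 + 1/5)^7
K_X(t) = log M_X(t) = 7*log(4*e^(t)/5 + 1/5)
K^(2)(t) = 28*e^(t)/(16*e^(2*t) + 8*e^(t) + 1)

κ_2 = K^(2)(0) = 28/25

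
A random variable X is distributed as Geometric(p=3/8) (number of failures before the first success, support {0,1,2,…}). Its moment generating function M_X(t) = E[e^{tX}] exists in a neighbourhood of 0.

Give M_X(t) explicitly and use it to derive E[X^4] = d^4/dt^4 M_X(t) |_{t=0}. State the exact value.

M_X(t) = 3/(8*(1 - 5*e^(t)/8))
M′(t) = 15*e^(t)/(25*e^(2*t) - 80*e^(t) + 64)
M′′(t) = (-75*e^(2*t) - 120*e^(t))/(125*e^(3*t) - 600*e^(2*t) + 960*e^(t) - 512)
M′′′(t) = (375*e^(3*t) + 2400*e^(2*t) + 960*e^(t))/(625*e^(4*t) - 4000*e^(3*t) + 9600*e^(2*t) - 10240*e^(t) + 4096)
M′′′′(t) = (-1875*e^(4*t) - 33000*e^(3*t) - 52800*e^(2*t) - 7680*e^(t))/(3125*e^(5*t) - 25000*e^(4*t) + 80000*e^(3*t) - 128000*e^(2*t) + 102400*e^(t) - 32768)

E[X^4] = M′′′′(0) = 10595/27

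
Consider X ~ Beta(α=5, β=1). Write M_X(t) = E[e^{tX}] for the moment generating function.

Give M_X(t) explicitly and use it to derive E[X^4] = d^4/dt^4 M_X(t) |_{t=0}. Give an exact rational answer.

M_X(t) = ₁F₁(5; 6; t)
M^(4)(t) = 5*₁F₁(9; 10; t)/9

E[X^4] = M^(4)(0) = 5/9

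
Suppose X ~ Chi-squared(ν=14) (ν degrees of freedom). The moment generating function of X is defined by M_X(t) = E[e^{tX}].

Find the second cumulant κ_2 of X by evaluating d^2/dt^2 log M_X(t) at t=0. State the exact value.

κ_2 = D^2[K](0) = 28

M_X(t) = (1 - 2*t)^(-7)
K_X(t) = log M_X(t) = -7*log(1 - 2*t)
D^2[K](t) = 28/(4*t^2 - 4*t + 1)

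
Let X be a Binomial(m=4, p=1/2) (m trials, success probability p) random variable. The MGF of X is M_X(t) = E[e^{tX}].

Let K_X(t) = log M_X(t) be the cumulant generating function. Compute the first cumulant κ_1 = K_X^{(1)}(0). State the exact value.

M_X(t) = (e^(t)/2 + 1/2)^4
K_X(t) = log M_X(t) = 4*log(e^(t)/2 + 1/2)
D[K](t) = 4*e^(t)/(e^(t) + 1)

κ_1 = D[K](0) = 2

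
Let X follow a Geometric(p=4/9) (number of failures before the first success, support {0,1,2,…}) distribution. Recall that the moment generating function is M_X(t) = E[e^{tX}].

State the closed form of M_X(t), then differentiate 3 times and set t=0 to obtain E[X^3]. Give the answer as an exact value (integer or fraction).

E[X^3] = d^3M/dt^3 |_{t=0} = 715/32

M_X(t) = 4/(9*(1 - 5*e^(t)/9))
dM/dt = 20*e^(t)/(25*e^(2*t) - 90*e^(t) + 81)
d^2M/dt^2 = (-100*e^(2*t) - 180*e^(t))/(125*e^(3*t) - 675*e^(2*t) + 1215*e^(t) - 729)
d^3M/dt^3 = (500*e^(3*t) + 3600*e^(2*t) + 1620*e^(t))/(625*e^(4*t) - 4500*e^(3*t) + 12150*e^(2*t) - 14580*e^(t) + 6561)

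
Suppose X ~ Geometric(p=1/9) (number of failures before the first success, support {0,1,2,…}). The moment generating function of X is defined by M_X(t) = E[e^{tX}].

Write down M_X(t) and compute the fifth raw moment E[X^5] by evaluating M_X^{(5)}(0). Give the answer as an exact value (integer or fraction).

E[X^5] = M^(5)(0) = 4993928

M_X(t) = 1/(9*(1 - 8*e^(t)/9))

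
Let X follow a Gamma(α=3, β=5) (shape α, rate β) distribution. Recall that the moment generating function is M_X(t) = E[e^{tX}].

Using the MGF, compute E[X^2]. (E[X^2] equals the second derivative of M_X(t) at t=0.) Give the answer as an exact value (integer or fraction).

M_X(t) = 125/(5 - t)^3
M^(2)(t) = -1500/(t^5 - 25*t^4 + 250*t^3 - 1250*t^2 + 3125*t - 3125)

E[X^2] = M^(2)(0) = 12/25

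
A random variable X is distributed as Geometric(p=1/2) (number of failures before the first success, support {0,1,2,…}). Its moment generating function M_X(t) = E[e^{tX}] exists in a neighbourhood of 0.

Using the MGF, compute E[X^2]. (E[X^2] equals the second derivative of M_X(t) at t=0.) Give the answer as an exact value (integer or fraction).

M_X(t) = 1/(2*(1 - e^(t)/2))
M′(t) = e^(t)/(e^(2*t) - 4*e^(t) + 4)
M′′(t) = (-e^(2*t) - 2*e^(t))/(e^(3*t) - 6*e^(2*t) + 12*e^(t) - 8)

E[X^2] = M′′(0) = 3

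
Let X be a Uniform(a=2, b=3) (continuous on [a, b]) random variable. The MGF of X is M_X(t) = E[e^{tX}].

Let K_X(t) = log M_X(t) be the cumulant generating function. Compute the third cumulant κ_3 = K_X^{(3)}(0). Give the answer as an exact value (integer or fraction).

κ_3 = K′′′(0) = 0

M_X(t) = (e^(3*t) - e^(2*t))/t
K_X(t) = log M_X(t) = -log(t) + log(e^(3*t) - e^(2*t))
K′(t) = (3*t*e^(t) - 2*t - e^(t) + 1)/(t*e^(t) - t)
K′′(t) = (-t^2*e^(t) + e^(2*t) - 2*e^(t) + 1)/(t^2*e^(2*t) - 2*t^2*e^(t) + t^2)
K′′′(t) = (t^3*e^(2*t) + t^3*e^(t) - 2*e^(3*t) + 6*e^(2*t) - 6*e^(t) + 2)/(t^3*e^(3*t) - 3*t^3*e^(2*t) + 3*t^3*e^(t) - t^3)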